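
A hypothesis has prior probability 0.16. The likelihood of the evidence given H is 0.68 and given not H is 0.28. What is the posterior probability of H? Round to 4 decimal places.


Using Bayes' theorem:
P(E) = 0.16 * 0.68 + 0.84 * 0.28
P(E) = 0.344
P(H|E) = (0.16 * 0.68) / 0.344 = 0.3163

0.3163


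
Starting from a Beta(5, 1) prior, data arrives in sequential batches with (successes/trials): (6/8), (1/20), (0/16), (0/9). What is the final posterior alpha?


In sequential Bayesian updating, we sum all successes.
Total successes = 7
Final alpha = 5 + 7 = 12

12


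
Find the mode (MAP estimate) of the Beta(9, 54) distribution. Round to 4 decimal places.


For Beta(a,b) with a,b > 1:
Mode = (a-1)/(a+b-2) = (9-1)/(63-2)
= 8/61 = 0.1311

0.1311


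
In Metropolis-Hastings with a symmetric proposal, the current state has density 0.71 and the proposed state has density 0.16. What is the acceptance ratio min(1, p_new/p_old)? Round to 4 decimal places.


Ratio = p_new / p_old = 0.16 / 0.71 = 0.2254
Acceptance = min(1, 0.2254) = 0.2254

0.2254


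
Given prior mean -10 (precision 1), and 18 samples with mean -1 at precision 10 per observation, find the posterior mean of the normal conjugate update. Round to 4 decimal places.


The posterior mean is a precision-weighted average of prior and data.
Post. prec. = 1 + 180 = 181
Post. mean = (-10 + -180)/181 = -190/181 = -1.0497

-1.0497


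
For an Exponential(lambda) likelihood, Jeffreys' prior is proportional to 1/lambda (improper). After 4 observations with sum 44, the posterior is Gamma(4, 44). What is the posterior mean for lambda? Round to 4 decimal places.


Posterior = Gamma(n, sum_x) = Gamma(4, 44)
Posterior mean = shape/rate = 4/44
= 0.0909

0.0909


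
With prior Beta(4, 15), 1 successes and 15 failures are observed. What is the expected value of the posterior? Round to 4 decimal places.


Posterior = Beta(5, 30)
E[theta] = alpha/(alpha+beta)
= 5/35 = 0.1429

0.1429


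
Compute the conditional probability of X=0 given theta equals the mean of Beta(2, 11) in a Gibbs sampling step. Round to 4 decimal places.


Mean of Beta(2, 11) = 0.1538
P(X=0 | theta=0.1538) = 0.8462

0.8462


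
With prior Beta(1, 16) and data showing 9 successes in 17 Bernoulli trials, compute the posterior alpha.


Conjugate update: alpha_posterior = alpha_prior + k
= 1 + 9 = 10

10


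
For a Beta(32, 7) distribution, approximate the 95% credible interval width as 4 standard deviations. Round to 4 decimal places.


Variance of Beta(a,b) = ab / ((a+b)^2 * (a+b+1))
= 32*7 / ((39)^2 * 40)
= 0.0037
SD = sqrt(0.0037) = 0.0607
Width = 4 * SD = 0.2427

0.2427


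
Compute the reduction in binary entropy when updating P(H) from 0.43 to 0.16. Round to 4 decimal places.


H_before = -p*log2(p) - (1-p)*log2(1-p) for p=0.43: 0.9858
H_after for p=0.16: 0.6343
Reduction = 0.9858 - 0.6343 = 0.3515

0.3515


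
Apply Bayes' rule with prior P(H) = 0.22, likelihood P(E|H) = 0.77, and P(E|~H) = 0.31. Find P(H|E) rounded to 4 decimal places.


Step 1: Compute marginal P(E) = P(E|H)P(H) + P(E|~H)P(~H)
= 0.77*0.22 + 0.31*0.78 = 0.4112
Step 2: P(H|E) = P(E|H)P(H)/P(E) = 0.1694/0.4112
= 0.412

0.412


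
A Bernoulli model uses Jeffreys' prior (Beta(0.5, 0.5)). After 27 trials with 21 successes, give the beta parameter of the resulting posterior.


Posterior = Beta(prior_alpha + successes, prior_beta + failures)
= Beta(0.5 + 21, 0.5 + 6)
Posterior beta = 0.5 + (n - k) = 0.5 + 6 = 6.5

6.5


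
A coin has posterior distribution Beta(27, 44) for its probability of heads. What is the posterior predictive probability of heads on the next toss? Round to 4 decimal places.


Posterior predictive = E[theta] = alpha/(alpha+beta)
= 27/71
= 0.3803

0.3803


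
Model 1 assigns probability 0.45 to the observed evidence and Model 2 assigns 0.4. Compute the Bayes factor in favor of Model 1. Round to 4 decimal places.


BF = P(data|M1) / P(data|M2)
= 0.45 / 0.4 = 1.125

1.125


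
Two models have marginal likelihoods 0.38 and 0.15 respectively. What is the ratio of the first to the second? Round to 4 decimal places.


Evidence ratio = 0.38 / 0.15
= 2.5333

2.5333


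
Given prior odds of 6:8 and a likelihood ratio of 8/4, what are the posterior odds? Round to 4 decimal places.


Posterior odds = prior odds * LR
Prior odds = 6/8 = 0.75
LR = 8/4 = 2.0
Posterior odds = 0.75 * 2.0 = 1.5

1.5


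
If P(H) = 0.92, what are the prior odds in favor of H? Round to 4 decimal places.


Prior odds = P(H) / (1 - P(H))
= 0.92 / 0.08
= 11.5

11.5


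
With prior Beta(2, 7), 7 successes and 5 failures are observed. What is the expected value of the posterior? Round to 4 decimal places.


Posterior = Beta(9, 12)
E[theta] = alpha/(alpha+beta)
= 9/21 = 0.4286

0.4286


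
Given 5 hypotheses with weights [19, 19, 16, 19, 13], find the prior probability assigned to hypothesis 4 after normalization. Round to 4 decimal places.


To normalize, divide each weight by the sum of all weights.
Sum = 86
Prior(H4) = 19/86 = 0.2209

0.2209


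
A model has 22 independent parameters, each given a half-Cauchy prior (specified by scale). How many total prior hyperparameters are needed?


Each half-Cauchy prior needs 1 hyperparameter (scale).
Total = 1 * 22 = 22

22


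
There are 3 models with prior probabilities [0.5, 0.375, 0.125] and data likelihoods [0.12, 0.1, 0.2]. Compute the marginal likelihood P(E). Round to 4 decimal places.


P(E) = sum over models of P(M_i) * P(E|M_i)
= 0.5*0.12 + 0.375*0.1 + 0.125*0.2
= 0.1225

0.1225


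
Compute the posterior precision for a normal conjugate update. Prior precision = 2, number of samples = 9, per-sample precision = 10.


tau_post = tau_0 + n * tau
= 2 + 9 * 10 = 92

92


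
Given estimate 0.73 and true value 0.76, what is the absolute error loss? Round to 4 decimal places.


Absolute error = |estimate - true|
= |-0.03| = 0.03

0.03


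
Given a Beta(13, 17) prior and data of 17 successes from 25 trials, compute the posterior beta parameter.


Number of failures = 25 - 17 = 8
Posterior beta = 17 + 8 = 25

25


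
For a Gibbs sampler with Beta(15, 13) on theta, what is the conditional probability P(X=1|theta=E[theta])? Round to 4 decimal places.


E[theta] = 15/(15+13) = 0.5357
P(X=1|theta) = theta = 0.5357

0.5357


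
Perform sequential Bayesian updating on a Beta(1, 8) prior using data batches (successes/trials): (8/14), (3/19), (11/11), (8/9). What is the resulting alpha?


Accumulate successes: 30
Posterior alpha = prior alpha + sum of successes
= 1 + 30 = 31

31


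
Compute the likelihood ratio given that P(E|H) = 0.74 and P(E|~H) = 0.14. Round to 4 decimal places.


LR = P(E|H) / P(E|~H)
= 0.74 / 0.14 = 5.2857

5.2857


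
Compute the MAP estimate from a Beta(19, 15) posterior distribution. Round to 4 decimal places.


MAP = mode of Beta distribution
= (alpha - 1)/(alpha + beta - 2)
= (19-1)/(19+15-2)
= 18/32 = 0.5625

0.5625


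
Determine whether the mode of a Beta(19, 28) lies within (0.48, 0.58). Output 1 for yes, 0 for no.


First find the mode: (a-1)/(a+b-2) = 0.4
Is 0.4 in (0.48, 0.58)? 0

0


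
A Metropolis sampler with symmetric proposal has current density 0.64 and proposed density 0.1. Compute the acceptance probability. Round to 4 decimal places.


For symmetric proposals, acceptance = min(1, pi(x*)/pi(x))
= min(1, 0.1/0.64)
= min(1, 0.1562) = 0.1562

0.1562


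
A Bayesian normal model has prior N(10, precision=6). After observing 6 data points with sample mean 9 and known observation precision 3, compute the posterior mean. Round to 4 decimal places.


Posterior mean = (prior_precision * prior_mean + n * data_precision * data_mean) / (prior_precision + n * data_precision)
Numerator = 6*10 + 6*3*9 = 222
Denominator = 6 + 6*3 = 24
Posterior mean = 9.25

9.25


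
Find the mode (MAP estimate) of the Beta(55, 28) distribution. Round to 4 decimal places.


For Beta(a,b) with a,b > 1:
Mode = (a-1)/(a+b-2) = (55-1)/(83-2)
= 54/81 = 0.6667

0.6667


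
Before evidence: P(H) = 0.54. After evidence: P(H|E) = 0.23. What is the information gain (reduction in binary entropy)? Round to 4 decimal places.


Prior entropy = 0.9954
Posterior entropy = 0.778
Information gain = 0.9954 - 0.778 = 0.2174

0.2174


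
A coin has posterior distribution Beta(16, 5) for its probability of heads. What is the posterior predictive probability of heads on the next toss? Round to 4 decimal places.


Posterior predictive = E[theta] = alpha/(alpha+beta)
= 16/21
= 0.7619

0.7619


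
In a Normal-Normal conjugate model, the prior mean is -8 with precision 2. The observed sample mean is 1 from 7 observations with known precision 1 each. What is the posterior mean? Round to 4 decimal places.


Posterior precision = tau0 + n*tau = 2 + 7*1 = 9
Posterior mean = (tau0*mu0 + n*tau*xbar) / posterior_precision
= (2*-8 + 7*1*1) / 9
= -9 / 9 = -1.0

-1.0


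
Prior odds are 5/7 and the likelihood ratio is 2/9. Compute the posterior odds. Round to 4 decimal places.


Posterior odds = prior odds * likelihood ratio
= (5/7) * (2/9)
= 10 / 63
= 0.1587

0.1587


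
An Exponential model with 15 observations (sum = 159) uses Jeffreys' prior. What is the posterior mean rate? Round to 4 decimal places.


Posterior Gamma(15, 159)
E[lambda] = 15/159 = 0.0943

0.0943


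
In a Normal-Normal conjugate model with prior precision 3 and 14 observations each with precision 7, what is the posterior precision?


Posterior precision = prior precision + n * observation precision
= 3 + 14 * 7
= 3 + 98 = 101

101


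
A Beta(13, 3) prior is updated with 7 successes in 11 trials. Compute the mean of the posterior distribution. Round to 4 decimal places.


After update: Beta(20, 7)
Mean = 20 / (20 + 7) = 20 / 27
= 0.7407

0.7407


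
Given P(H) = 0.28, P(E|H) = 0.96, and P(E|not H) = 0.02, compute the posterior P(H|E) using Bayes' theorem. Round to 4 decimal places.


By Bayes' theorem: P(H|E) = P(E|H)*P(H) / P(E)
P(E) = P(E|H)*P(H) + P(E|not H)*P(not H)
P(E) = 0.96*0.28 + 0.02*0.72 = 0.2832
P(H|E) = 0.96*0.28 / 0.2832 = 0.9492

0.9492


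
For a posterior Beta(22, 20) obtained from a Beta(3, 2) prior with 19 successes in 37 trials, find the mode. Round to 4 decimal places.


Mode = (alpha - 1) / (alpha + beta - 2)
= 21 / 40
= 0.525

0.525


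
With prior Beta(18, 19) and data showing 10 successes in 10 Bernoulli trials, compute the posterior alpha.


Conjugate update: alpha_posterior = alpha_prior + k
= 18 + 10 = 28

28


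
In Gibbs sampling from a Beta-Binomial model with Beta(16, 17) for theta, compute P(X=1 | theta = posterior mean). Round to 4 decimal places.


Posterior mean = alpha/(alpha+beta) = 16/33 = 0.4848
P(X=1|theta=mean) = theta = 0.4848

0.4848


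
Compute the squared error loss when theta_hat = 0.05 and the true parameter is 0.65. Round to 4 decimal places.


L = (theta_hat - theta_true)^2
= (0.05 - 0.65)^2
= -0.6^2 = 0.36

0.36


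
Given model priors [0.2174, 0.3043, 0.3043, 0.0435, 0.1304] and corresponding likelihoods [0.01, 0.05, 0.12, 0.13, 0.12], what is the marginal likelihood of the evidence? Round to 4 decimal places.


P(E) = sum_i P(M_i) P(E|M_i)
= 0.0022 + 0.0152 + 0.0365 + 0.0057 + 0.0156
= 0.0752

0.0752


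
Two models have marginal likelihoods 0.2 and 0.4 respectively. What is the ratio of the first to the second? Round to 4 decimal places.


Evidence ratio = 0.2 / 0.4
= 0.5

0.5


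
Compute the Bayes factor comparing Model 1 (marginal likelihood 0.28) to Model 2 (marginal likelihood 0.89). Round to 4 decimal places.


BF12 = marginal likelihood of M1 / marginal likelihood of M2
= 0.28/0.89
= 0.3146

0.3146


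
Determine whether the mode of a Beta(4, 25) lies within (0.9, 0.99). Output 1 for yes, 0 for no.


First find the mode: (a-1)/(a+b-2) = 0.1111
Is 0.1111 in (0.9, 0.99)? 0

0


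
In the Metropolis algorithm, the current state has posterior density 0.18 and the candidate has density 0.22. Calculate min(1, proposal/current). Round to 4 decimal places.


Ratio = 0.22/0.18 = 1.2222
Acceptance probability = min(1, 1.2222)
= 1.0

1.0


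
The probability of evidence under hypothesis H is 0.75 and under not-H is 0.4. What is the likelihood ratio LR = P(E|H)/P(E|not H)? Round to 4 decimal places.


LR = 0.75 / 0.4
= 1.875

1.875


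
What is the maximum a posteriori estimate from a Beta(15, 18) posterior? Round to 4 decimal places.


The MAP estimate equals the mode of the distribution.
Mode of Beta(a,b) = (a-1)/(a+b-2)
= 14/31
= 0.4516

0.4516


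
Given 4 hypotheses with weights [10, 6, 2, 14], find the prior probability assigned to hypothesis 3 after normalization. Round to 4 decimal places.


To normalize, divide each weight by the sum of all weights.
Sum = 32
Prior(H3) = 2/32 = 0.0625

0.0625


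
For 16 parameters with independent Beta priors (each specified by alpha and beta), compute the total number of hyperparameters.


A Beta prior has 2 hyperparameters per parameter.
Total = 16 * 2 = 32

32


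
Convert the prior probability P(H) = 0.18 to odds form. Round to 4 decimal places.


P(not H) = 1 - 0.18 = 0.82
Odds = 0.18 / 0.82 = 0.2195

0.2195


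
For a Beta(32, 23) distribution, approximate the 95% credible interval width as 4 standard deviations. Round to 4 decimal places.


Variance of Beta(a,b) = ab / ((a+b)^2 * (a+b+1))
= 32*23 / ((55)^2 * 56)
= 0.0043
SD = sqrt(0.0043) = 0.0659
Width = 4 * SD = 0.2637

0.2637


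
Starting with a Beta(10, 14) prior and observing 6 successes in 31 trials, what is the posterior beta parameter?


Posterior beta = prior beta + failures
Failures = 31 - 6 = 25
beta_post = 14 + 25 = 39

39


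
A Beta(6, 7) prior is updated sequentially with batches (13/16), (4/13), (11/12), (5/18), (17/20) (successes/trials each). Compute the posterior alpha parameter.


Sequential conjugate updating is equivalent to a single batch update.
Total successes across all batches = 50
alpha_posterior = alpha_prior + total_successes = 6 + 50
= 56

56


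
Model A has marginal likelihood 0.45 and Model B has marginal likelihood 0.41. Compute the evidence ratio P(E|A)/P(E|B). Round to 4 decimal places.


Evidence ratio = P(E|A) / P(E|B)
= 0.45 / 0.41
= 1.0976

1.0976


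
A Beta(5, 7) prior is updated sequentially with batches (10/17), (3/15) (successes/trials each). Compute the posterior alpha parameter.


Sequential conjugate updating is equivalent to a single batch update.
Total successes across all batches = 13
alpha_posterior = alpha_prior + total_successes = 5 + 13
= 18

18


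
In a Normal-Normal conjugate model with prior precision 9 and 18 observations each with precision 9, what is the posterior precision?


Posterior precision = prior precision + n * observation precision
= 9 + 18 * 9
= 9 + 162 = 171

171


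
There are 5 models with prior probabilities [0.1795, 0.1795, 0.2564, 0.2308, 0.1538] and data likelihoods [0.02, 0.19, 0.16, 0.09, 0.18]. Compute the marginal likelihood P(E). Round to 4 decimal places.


P(E) = sum over models of P(M_i) * P(E|M_i)
= 0.1795*0.02 + 0.1795*0.19 + 0.2564*0.16 + 0.2308*0.09 + 0.1538*0.18
= 0.1272

0.1272


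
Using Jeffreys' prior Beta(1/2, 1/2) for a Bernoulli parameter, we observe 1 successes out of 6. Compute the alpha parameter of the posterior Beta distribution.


Conjugate update: Beta(0.5 + k, 0.5 + n - k).
k = 1, n - k = 5
Posterior alpha = 0.5 + k = 0.5 + 1 = 1.5

1.5


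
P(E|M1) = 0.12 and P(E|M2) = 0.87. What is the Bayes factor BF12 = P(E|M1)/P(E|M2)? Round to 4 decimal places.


Bayes factor BF12 = P(E|M1) / P(E|M2)
= 0.12 / 0.87
= 0.1379

0.1379


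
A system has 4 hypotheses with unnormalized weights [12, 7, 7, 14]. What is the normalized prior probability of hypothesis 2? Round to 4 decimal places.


The normalized prior is the weight divided by the total.
Total weight = 40
P(H2) = 7 / 40 = 0.175

0.175


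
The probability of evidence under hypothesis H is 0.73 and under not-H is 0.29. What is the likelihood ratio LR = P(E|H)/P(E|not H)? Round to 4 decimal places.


LR = 0.73 / 0.29
= 2.5172

2.5172


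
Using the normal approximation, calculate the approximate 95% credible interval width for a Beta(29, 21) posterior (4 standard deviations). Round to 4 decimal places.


Var(Beta) = 29*21/(50^2 * 51) = 0.0048
SD = 0.0691
Width ~ 4*SD = 0.2764

0.2764


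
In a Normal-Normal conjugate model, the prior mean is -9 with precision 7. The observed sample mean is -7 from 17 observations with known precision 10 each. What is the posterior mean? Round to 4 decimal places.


Posterior precision = tau0 + n*tau = 7 + 17*10 = 177
Posterior mean = (tau0*mu0 + n*tau*xbar) / posterior_precision
= (7*-9 + 17*10*-7) / 177
= -1253 / 177 = -7.0791

-7.0791


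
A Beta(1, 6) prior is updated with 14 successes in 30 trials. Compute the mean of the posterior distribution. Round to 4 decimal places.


After update: Beta(15, 22)
Mean = 15 / (15 + 22) = 15 / 37
= 0.4054

0.4054


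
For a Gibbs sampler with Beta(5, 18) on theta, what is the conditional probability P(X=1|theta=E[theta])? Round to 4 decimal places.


E[theta] = 5/(5+18) = 0.2174
P(X=1|theta) = theta = 0.2174

0.2174


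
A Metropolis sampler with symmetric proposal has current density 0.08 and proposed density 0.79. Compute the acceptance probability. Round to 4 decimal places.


For symmetric proposals, acceptance = min(1, pi(x*)/pi(x))
= min(1, 0.79/0.08)
= min(1, 9.875) = 1.0

1.0


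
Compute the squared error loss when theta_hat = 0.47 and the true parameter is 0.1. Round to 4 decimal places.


L = (theta_hat - theta_true)^2
= (0.47 - 0.1)^2
= 0.37^2 = 0.1369

0.1369


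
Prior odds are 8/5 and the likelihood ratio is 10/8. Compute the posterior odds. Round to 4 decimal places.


Posterior odds = prior odds * likelihood ratio
= (8/5) * (10/8)
= 80 / 40
= 2.0

2.0


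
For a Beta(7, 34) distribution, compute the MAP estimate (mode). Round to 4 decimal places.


MAP = mode = (a-1)/(a+b-2)
= (7-1)/(7+34-2)
= 6/39 = 0.1538

0.1538


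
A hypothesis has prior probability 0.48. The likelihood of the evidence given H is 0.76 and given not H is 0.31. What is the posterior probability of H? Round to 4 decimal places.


Using Bayes' theorem:
P(E) = 0.48 * 0.76 + 0.52 * 0.31
P(E) = 0.526
P(H|E) = (0.48 * 0.76) / 0.526 = 0.6935

0.6935


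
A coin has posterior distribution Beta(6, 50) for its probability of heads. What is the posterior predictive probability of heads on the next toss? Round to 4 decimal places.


Posterior predictive = E[theta] = alpha/(alpha+beta)
= 6/56
= 0.1071

0.1071


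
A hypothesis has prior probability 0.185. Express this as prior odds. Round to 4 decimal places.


Odds = P(H) / P(not H) = 0.185 / 0.815
= 0.227

0.227


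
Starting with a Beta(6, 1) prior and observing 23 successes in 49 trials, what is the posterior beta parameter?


Posterior beta = prior beta + failures
Failures = 49 - 23 = 26
beta_post = 1 + 26 = 27

27


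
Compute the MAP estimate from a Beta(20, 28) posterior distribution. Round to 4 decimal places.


MAP = mode of Beta distribution
= (alpha - 1)/(alpha + beta - 2)
= (20-1)/(20+28-2)
= 19/46 = 0.413

0.413


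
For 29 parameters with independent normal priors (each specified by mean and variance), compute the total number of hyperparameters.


A normal prior has 2 hyperparameters per parameter.
Total = 29 * 2 = 58

58


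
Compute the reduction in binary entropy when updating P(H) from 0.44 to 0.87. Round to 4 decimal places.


H_before = -p*log2(p) - (1-p)*log2(1-p) for p=0.44: 0.9896
H_after for p=0.87: 0.5574
Reduction = 0.9896 - 0.5574 = 0.4321

0.4321


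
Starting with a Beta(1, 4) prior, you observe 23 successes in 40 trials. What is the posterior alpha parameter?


For a Beta-Binomial conjugate model:
Posterior alpha = prior alpha + number of successes
= 1 + 23 = 24

24


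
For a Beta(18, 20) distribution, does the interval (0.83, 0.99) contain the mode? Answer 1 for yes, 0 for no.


Mode of Beta(a,b) = (a-1)/(a+b-2)
= (18-1)/(18+20-2) = 0.4722
Check: 0.83 <= 0.4722 <= 0.99?
Result: 0

0


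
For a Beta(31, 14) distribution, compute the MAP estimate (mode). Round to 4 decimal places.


MAP = mode = (a-1)/(a+b-2)
= (31-1)/(31+14-2)
= 30/43 = 0.6977

0.6977


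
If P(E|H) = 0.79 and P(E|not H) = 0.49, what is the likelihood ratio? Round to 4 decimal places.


Likelihood ratio = P(E|H) / P(E|not H)
= 0.79 / 0.49
= 1.6122

1.6122


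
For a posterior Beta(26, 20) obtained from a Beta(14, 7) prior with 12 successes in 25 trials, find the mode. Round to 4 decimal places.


Mode = (alpha - 1) / (alpha + beta - 2)
= 25 / 44
= 0.5682

0.5682


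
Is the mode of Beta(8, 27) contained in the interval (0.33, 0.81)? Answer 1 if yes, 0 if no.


Mode = (a-1)/(a+b-2) = 7/33 = 0.2121
Interval: (0.33, 0.81)
Contains mode? 0

0


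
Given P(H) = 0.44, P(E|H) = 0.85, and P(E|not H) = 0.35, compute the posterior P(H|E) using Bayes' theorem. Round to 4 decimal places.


By Bayes' theorem: P(H|E) = P(E|H)*P(H) / P(E)
P(E) = P(E|H)*P(H) + P(E|not H)*P(not H)
P(E) = 0.85*0.44 + 0.35*0.56 = 0.57
P(H|E) = 0.85*0.44 / 0.57 = 0.6561

0.6561


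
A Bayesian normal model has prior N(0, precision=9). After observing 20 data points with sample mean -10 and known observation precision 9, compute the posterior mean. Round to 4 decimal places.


Posterior mean = (prior_precision * prior_mean + n * data_precision * data_mean) / (prior_precision + n * data_precision)
Numerator = 9*0 + 20*9*-10 = -1800
Denominator = 9 + 20*9 = 189
Posterior mean = -9.5238

-9.5238


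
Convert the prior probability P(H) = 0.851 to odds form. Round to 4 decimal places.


P(not H) = 1 - 0.851 = 0.149
Odds = 0.851 / 0.149 = 5.7114

5.7114


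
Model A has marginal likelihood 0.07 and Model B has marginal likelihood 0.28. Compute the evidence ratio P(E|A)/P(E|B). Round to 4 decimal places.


Evidence ratio = P(E|A) / P(E|B)
= 0.07 / 0.28
= 0.25

0.25


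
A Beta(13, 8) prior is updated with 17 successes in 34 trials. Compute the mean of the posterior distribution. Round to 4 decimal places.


After update: Beta(30, 25)
Mean = 30 / (30 + 25) = 30 / 55
= 0.5455

0.5455


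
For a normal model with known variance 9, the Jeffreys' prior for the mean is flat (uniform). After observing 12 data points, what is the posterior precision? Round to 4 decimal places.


Jeffreys' prior for normal mean (known variance) is flat.
Prior precision = 0.
Posterior precision = prior_prec + n/sigma^2 = 0 + 12/9
= 1.3333

1.3333


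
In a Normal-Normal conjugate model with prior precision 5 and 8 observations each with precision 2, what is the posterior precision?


Posterior precision = prior precision + n * observation precision
= 5 + 8 * 2
= 5 + 16 = 21

21


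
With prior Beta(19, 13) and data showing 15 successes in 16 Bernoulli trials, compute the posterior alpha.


Conjugate update: alpha_posterior = alpha_prior + k
= 19 + 15 = 34

34


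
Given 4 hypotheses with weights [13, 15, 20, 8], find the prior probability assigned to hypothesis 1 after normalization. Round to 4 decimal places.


To normalize, divide each weight by the sum of all weights.
Sum = 56
Prior(H1) = 13/56 = 0.2321

0.2321


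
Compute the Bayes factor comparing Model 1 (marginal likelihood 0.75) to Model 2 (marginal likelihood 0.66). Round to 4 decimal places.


BF12 = marginal likelihood of M1 / marginal likelihood of M2
= 0.75/0.66
= 1.1364

1.1364


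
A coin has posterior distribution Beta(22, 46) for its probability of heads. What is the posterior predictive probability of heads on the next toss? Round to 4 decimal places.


Posterior predictive = E[theta] = alpha/(alpha+beta)
= 22/68
= 0.3235

0.3235


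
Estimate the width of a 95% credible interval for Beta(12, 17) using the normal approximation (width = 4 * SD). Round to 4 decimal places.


For Beta(a,b): Var = ab/((a+b)^2(a+b+1))
Var = 0.0081, SD = 0.0899
Approximate 95% CI width = 4 * 0.0899 = 0.3597

0.3597


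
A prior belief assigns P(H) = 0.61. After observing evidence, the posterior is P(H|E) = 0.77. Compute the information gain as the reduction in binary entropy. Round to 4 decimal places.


H(prior) = -0.61*log2(0.61) - 0.39*log2(0.39)
= 0.9648
H(post) = -0.77*log2(0.77) - 0.23*log2(0.23)
= 0.778
IG = 0.9648 - 0.778 = 0.1868

0.1868


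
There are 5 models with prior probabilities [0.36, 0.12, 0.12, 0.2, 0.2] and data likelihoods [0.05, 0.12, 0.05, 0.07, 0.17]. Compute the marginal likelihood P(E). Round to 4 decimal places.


P(E) = sum over models of P(M_i) * P(E|M_i)
= 0.36*0.05 + 0.12*0.12 + 0.12*0.05 + 0.2*0.07 + 0.2*0.17
= 0.0864

0.0864


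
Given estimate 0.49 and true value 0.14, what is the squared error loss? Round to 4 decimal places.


Squared error = (estimate - true)^2
Difference = 0.35
Loss = 0.35^2 = 0.1225

0.1225


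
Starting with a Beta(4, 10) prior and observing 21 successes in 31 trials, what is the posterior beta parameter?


Posterior beta = prior beta + failures
Failures = 31 - 21 = 10
beta_post = 10 + 10 = 20

20


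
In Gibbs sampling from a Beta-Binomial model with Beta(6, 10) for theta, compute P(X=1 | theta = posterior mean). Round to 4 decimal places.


Posterior mean = alpha/(alpha+beta) = 6/16 = 0.375
P(X=1|theta=mean) = theta = 0.375

0.375


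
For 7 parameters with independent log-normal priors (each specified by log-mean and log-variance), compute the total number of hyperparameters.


A log-normal prior has 2 hyperparameters per parameter.
Total = 7 * 2 = 14

14


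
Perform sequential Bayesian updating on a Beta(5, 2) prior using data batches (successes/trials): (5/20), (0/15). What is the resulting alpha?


Accumulate successes: 5
Posterior alpha = prior alpha + sum of successes
= 5 + 5 = 10

10


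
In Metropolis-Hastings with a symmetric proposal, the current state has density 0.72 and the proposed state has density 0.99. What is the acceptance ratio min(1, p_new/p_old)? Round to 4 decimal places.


Ratio = p_new / p_old = 0.99 / 0.72 = 1.375
Acceptance = min(1, 1.375) = 1.0

1.0


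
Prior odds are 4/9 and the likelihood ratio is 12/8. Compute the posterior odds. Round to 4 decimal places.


Posterior odds = prior odds * likelihood ratio
= (4/9) * (12/8)
= 48 / 72
= 0.6667

0.6667


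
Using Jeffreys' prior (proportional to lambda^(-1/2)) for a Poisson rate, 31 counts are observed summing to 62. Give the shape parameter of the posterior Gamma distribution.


Conjugate update: Gamma(prior_shape + S, prior_rate + n).
Prior shape = 0.5, prior rate = 0.
Posterior shape = 0.5 + S = 0.5 + 62 = 62.5

62.5


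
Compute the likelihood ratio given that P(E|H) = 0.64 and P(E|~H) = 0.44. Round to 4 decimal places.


LR = P(E|H) / P(E|~H)
= 0.64 / 0.44 = 1.4545

1.4545


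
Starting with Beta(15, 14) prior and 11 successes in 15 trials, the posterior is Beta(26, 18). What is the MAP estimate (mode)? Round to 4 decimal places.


The mode of Beta(a, b) when a > 1 and b > 1 is (a-1)/(a+b-2)
= (26 - 1) / (26 + 18 - 2)
= 25 / 42
= 0.5952

0.5952


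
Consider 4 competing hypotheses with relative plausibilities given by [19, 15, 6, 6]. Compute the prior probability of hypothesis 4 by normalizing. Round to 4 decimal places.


Sum of weights = 19 + 15 + 6 + 6 = 46
Normalized prior for H4 = 6 / 46
= 0.1304

0.1304


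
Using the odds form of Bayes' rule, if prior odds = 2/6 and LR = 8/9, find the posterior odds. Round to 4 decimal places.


Bayes' rule in odds form: posterior odds = prior odds * LR
= (2 * 8) / (6 * 9)
= 16/54 = 0.2963

0.2963


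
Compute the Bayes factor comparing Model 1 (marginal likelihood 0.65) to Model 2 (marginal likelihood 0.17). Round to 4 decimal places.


BF12 = marginal likelihood of M1 / marginal likelihood of M2
= 0.65/0.17
= 3.8235

3.8235


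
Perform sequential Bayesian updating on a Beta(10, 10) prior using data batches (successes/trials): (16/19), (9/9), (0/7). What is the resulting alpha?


Accumulate successes: 25
Posterior alpha = prior alpha + sum of successes
= 10 + 25 = 35

35


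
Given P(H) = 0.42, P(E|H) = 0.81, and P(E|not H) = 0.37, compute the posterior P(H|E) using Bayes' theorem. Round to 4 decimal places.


By Bayes' theorem: P(H|E) = P(E|H)*P(H) / P(E)
P(E) = P(E|H)*P(H) + P(E|not H)*P(not H)
P(E) = 0.81*0.42 + 0.37*0.58 = 0.5548
P(H|E) = 0.81*0.42 / 0.5548 = 0.6132

0.6132


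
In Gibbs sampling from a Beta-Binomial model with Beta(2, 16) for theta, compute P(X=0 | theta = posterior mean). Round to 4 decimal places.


Posterior mean = alpha/(alpha+beta) = 2/18 = 0.1111
P(X=0|theta=mean) = 1 - theta = 0.8889

0.8889


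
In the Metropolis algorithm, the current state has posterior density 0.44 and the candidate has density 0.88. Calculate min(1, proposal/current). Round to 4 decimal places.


Ratio = 0.88/0.44 = 2.0
Acceptance probability = min(1, 2.0)
= 1.0

1.0


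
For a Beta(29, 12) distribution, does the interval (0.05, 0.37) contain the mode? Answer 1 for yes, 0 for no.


Mode of Beta(a,b) = (a-1)/(a+b-2)
= (29-1)/(29+12-2) = 0.7179
Check: 0.05 <= 0.7179 <= 0.37?
Result: 0

0


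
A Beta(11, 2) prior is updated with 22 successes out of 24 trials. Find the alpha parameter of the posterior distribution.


In the Beta-Binomial conjugate update:
alpha_post = alpha_prior + successes
= 11 + 22
= 33

33


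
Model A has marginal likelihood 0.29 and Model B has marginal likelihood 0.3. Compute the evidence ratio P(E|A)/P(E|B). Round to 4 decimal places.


Evidence ratio = P(E|A) / P(E|B)
= 0.29 / 0.3
= 0.9667

0.9667


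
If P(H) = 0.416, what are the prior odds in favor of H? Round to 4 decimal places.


Prior odds = P(H) / (1 - P(H))
= 0.416 / 0.584
= 0.7123

0.7123


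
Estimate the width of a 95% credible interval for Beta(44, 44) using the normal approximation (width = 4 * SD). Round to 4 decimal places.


For Beta(a,b): Var = ab/((a+b)^2(a+b+1))
Var = 0.0028, SD = 0.053
Approximate 95% CI width = 4 * 0.053 = 0.212

0.212


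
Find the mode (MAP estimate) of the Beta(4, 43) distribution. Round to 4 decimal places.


For Beta(a,b) with a,b > 1:
Mode = (a-1)/(a+b-2) = (4-1)/(47-2)
= 3/45 = 0.0667

0.0667


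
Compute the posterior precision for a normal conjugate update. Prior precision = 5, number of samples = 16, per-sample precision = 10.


tau_post = tau_0 + n * tau
= 5 + 16 * 10 = 165

165


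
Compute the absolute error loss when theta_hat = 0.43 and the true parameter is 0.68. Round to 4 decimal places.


L = |theta_hat - theta_true|
= |0.43 - 0.68| = 0.25

0.25


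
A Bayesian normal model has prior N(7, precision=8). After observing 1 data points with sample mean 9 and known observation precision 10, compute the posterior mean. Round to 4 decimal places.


Posterior mean = (prior_precision * prior_mean + n * data_precision * data_mean) / (prior_precision + n * data_precision)
Numerator = 8*7 + 1*10*9 = 146
Denominator = 8 + 1*10 = 18
Posterior mean = 8.1111

8.1111


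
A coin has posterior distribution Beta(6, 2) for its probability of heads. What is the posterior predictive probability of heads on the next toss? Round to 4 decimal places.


Posterior predictive = E[theta] = alpha/(alpha+beta)
= 6/8
= 0.75

0.75


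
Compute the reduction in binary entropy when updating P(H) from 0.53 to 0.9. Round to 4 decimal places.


H_before = -p*log2(p) - (1-p)*log2(1-p) for p=0.53: 0.9974
H_after for p=0.9: 0.469
Reduction = 0.9974 - 0.469 = 0.5284

0.5284


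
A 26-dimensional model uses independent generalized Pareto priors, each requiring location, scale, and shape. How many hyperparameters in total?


Per parameter: 3 (location, scale, and shape).
Total = 26 * 3 = 78

78


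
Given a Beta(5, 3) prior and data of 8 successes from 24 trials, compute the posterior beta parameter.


Number of failures = 24 - 8 = 16
Posterior beta = 3 + 16 = 19

19


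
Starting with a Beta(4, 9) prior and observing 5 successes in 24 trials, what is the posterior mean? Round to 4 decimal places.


Posterior parameters: alpha = 4 + 5 = 9
beta = 9 + 19 = 28
Posterior mean = alpha / (alpha + beta) = 9 / 37
= 0.2432

0.2432


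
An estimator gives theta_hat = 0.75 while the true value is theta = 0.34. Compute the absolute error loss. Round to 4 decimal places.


The absolute error loss is |theta_hat - theta|
= |0.75 - 0.34|
= 0.41

0.41


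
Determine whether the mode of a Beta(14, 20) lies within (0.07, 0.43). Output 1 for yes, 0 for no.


First find the mode: (a-1)/(a+b-2) = 0.4062
Is 0.4062 in (0.07, 0.43)? 1

1


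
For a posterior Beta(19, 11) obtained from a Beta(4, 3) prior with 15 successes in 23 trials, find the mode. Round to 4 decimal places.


Mode = (alpha - 1) / (alpha + beta - 2)
= 18 / 28
= 0.6429

0.6429


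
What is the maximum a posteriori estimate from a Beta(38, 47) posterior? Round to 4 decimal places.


The MAP estimate equals the mode of the distribution.
Mode of Beta(a,b) = (a-1)/(a+b-2)
= 37/83
= 0.4458

0.4458


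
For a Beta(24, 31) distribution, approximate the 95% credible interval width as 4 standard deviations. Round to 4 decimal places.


Variance of Beta(a,b) = ab / ((a+b)^2 * (a+b+1))
= 24*31 / ((55)^2 * 56)
= 0.0044
SD = sqrt(0.0044) = 0.0663
Width = 4 * SD = 0.2651

0.2651


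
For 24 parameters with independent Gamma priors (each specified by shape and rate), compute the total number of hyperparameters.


A Gamma prior has 2 hyperparameters per parameter.
Total = 24 * 2 = 48

48


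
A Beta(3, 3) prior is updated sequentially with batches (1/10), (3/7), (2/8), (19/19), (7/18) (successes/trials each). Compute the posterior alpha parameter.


Sequential conjugate updating is equivalent to a single batch update.
Total successes across all batches = 32
alpha_posterior = alpha_prior + total_successes = 3 + 32
= 35

35


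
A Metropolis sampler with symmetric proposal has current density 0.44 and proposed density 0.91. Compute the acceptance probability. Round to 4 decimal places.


For symmetric proposals, acceptance = min(1, pi(x*)/pi(x))
= min(1, 0.91/0.44)
= min(1, 2.0682) = 1.0

1.0


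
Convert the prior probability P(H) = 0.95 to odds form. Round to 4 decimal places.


P(not H) = 1 - 0.95 = 0.05
Odds = 0.95 / 0.05 = 19.0

19.0


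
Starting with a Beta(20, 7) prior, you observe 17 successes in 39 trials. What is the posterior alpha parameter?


For a Beta-Binomial conjugate model:
Posterior alpha = prior alpha + number of successes
= 20 + 17 = 37

37


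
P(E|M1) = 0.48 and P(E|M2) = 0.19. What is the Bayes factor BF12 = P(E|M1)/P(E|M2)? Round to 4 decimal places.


Bayes factor BF12 = P(E|M1) / P(E|M2)
= 0.48 / 0.19
= 2.5263

2.5263


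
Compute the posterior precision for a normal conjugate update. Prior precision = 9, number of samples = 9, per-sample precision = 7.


tau_post = tau_0 + n * tau
= 9 + 9 * 7 = 72

72


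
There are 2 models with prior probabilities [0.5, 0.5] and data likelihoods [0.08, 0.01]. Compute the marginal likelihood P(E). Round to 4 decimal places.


P(E) = sum over models of P(M_i) * P(E|M_i)
= 0.5*0.08 + 0.5*0.01
= 0.045

0.045


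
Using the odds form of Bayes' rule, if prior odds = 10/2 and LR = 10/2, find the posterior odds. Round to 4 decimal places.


Bayes' rule in odds form: posterior odds = prior odds * LR
= (10 * 10) / (2 * 2)
= 100/4 = 25.0

25.0


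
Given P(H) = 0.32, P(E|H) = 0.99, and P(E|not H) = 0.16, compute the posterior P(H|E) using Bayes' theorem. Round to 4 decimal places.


By Bayes' theorem: P(H|E) = P(E|H)*P(H) / P(E)
P(E) = P(E|H)*P(H) + P(E|not H)*P(not H)
P(E) = 0.99*0.32 + 0.16*0.68 = 0.4256
P(H|E) = 0.99*0.32 / 0.4256 = 0.7444

0.7444


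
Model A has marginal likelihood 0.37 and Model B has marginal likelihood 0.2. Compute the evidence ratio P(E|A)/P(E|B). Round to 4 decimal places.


Evidence ratio = P(E|A) / P(E|B)
= 0.37 / 0.2
= 1.85

1.85


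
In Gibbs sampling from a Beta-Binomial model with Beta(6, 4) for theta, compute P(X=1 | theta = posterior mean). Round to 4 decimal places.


Posterior mean = alpha/(alpha+beta) = 6/10 = 0.6
P(X=1|theta=mean) = theta = 0.6

0.6


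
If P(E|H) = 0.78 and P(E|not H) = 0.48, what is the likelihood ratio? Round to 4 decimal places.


Likelihood ratio = P(E|H) / P(E|not H)
= 0.78 / 0.48
= 1.625

1.625


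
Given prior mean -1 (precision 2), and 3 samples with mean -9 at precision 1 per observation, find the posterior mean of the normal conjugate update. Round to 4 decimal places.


The posterior mean is a precision-weighted average of prior and data.
Post. prec. = 2 + 3 = 5
Post. mean = (-2 + -27)/5 = -29/5 = -5.8

-5.8


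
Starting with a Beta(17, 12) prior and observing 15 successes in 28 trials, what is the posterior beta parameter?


Posterior beta = prior beta + failures
Failures = 28 - 15 = 13
beta_post = 12 + 13 = 25

25


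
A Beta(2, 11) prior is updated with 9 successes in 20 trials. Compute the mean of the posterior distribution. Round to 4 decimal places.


After update: Beta(11, 22)
Mean = 11 / (11 + 22) = 11 / 33
= 0.3333

0.3333


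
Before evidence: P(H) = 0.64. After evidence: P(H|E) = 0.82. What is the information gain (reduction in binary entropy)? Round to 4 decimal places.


Prior entropy = 0.9427
Posterior entropy = 0.6801
Information gain = 0.9427 - 0.6801 = 0.2626

0.2626


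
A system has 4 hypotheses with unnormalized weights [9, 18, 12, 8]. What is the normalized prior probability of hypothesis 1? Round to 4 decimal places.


The normalized prior is the weight divided by the total.
Total weight = 47
P(H1) = 9 / 47 = 0.1915

0.1915


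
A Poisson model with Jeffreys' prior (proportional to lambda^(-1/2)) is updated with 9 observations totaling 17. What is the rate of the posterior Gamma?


Posterior = Gamma(0.5 + S, n)
= Gamma(0.5 + 17, 9)
Posterior rate = 0 + n = 9

9.0


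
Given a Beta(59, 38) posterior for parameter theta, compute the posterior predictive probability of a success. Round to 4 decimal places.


For a Beta-Bernoulli model, the predictive probability is the mean:
P(success) = 59/(59+38) = 59/97 = 0.6082

0.6082


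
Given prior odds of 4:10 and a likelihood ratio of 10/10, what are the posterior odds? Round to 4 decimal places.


Posterior odds = prior odds * LR
Prior odds = 4/10 = 0.4
LR = 10/10 = 1.0
Posterior odds = 0.4 * 1.0 = 0.4

0.4


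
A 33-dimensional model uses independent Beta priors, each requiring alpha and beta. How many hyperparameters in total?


Per parameter: 2 (alpha and beta).
Total = 33 * 2 = 66

66


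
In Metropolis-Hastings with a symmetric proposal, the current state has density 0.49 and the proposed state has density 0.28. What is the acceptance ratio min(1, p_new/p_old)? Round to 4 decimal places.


Ratio = p_new / p_old = 0.28 / 0.49 = 0.5714
Acceptance = min(1, 0.5714) = 0.5714

0.5714


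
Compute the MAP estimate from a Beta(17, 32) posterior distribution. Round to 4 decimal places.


MAP = mode of Beta distribution
= (alpha - 1)/(alpha + beta - 2)
= (17-1)/(17+32-2)
= 16/47 = 0.3404

0.3404


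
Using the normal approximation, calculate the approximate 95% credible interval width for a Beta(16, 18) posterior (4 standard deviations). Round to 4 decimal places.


Var(Beta) = 16*18/(34^2 * 35) = 0.0071
SD = 0.0844
Width ~ 4*SD = 0.3375

0.3375


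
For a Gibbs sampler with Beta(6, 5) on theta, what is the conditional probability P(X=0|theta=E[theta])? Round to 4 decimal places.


E[theta] = 6/(6+5) = 0.5455
P(X=0|theta) = 1 - theta = 0.4545

0.4545
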